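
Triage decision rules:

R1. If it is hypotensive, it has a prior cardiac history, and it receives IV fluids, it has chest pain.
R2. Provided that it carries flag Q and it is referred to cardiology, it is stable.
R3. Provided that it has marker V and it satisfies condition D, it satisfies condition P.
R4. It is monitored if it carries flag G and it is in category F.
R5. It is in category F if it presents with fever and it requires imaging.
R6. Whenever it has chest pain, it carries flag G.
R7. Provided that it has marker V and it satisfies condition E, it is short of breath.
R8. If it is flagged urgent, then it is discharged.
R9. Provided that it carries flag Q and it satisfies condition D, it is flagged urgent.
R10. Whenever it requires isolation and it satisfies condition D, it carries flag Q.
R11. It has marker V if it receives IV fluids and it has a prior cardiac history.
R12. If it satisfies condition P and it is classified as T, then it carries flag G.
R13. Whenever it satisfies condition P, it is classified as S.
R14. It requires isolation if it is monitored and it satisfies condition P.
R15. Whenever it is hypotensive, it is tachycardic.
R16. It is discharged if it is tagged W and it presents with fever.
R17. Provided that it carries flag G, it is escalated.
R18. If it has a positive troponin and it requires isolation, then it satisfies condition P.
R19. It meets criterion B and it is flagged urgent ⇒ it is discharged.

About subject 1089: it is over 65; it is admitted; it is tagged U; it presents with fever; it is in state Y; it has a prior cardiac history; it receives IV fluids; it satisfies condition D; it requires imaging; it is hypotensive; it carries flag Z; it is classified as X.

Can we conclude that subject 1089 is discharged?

Yes

By R1 (it is hypotensive, it has a prior cardiac history, it receives IV fluids): it has chest pain.
By R5 (it presents with fever, it requires imaging): it is in category F.
By R6 (it has chest pain): it carries flag G.
By R11 (it receives IV fluids, it has a prior cardiac history): it has marker V.
By R3 (it has marker V, it satisfies condition D): it satisfies condition P.
By R4 (it carries flag G, it is in category F): it is monitored.
By R14 (it is monitored, it satisfies condition P): it requires isolation.
By R10 (it requires isolation, it satisfies condition D): it carries flag Q.
By R9 (it carries flag Q, it satisfies condition D): it is flagged urgent.
By R8 (it is flagged urgent): it is discharged.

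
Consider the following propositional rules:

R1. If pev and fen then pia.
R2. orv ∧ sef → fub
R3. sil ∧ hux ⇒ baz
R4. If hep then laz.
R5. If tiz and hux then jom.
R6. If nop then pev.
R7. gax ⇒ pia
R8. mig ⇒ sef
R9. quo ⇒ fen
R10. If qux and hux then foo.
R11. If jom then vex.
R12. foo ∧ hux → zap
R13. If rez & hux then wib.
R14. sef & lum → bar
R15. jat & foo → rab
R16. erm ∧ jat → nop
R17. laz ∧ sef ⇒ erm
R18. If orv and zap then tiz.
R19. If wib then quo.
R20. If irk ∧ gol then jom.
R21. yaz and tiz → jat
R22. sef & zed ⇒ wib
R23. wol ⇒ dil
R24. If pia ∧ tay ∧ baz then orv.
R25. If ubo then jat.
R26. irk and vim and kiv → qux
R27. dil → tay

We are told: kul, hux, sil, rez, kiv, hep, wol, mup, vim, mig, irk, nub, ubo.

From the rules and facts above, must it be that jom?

Yes

baz  (by R3: sil, hux)
laz  (by R4: hep)
sef  (by R8: mig)
wib  (by R13: rez, hux)
erm  (by R17: laz, sef)
quo  (by R19: wib)
dil  (by R23: wol)
jat  (by R25: ubo)
qux  (by R26: irk, vim, kiv)
tay  (by R27: dil)
fen  (by R9: quo)
foo  (by R10: qux, hux)
zap  (by R12: foo, hux)
nop  (by R16: erm, jat)
pev  (by R6: nop)
pia  (by R1: pev, fen)
orv  (by R24: pia, tay, baz)
tiz  (by R18: orv, zap)
jom  (by R5: tiz, hux)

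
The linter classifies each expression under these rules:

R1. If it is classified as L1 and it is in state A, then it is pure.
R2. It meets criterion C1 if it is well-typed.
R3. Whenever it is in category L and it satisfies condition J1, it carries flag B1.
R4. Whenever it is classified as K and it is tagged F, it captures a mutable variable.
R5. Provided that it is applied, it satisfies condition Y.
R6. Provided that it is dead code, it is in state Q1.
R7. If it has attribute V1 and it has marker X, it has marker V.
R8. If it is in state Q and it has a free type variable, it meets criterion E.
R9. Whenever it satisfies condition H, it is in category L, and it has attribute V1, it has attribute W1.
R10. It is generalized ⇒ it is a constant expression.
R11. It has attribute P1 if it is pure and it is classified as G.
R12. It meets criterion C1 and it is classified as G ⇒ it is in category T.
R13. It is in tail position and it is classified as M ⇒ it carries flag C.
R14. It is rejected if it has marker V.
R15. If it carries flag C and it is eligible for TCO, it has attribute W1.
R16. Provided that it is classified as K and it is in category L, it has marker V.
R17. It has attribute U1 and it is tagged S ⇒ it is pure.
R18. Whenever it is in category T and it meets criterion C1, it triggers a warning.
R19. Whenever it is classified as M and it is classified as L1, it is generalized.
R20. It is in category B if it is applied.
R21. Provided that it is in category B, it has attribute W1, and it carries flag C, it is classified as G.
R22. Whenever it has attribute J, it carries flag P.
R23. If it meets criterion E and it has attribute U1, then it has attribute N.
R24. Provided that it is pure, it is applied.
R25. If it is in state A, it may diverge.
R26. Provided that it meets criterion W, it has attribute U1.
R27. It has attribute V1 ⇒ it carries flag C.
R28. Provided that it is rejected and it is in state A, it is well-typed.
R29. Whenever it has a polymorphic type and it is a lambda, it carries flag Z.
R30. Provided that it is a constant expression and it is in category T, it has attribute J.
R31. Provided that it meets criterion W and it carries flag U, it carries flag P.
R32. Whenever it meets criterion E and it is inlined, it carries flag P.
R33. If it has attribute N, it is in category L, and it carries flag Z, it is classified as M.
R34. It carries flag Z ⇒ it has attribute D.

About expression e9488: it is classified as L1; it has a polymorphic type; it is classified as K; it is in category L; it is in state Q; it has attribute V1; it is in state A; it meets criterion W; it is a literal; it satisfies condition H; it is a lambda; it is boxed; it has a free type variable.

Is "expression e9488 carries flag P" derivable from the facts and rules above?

By R1 (it is classified as L1, it is in state A): it is pure.
By R8 (it is in state Q, it has a free type variable): it meets criterion E.
By R9 (it satisfies condition H, it is in category L, it has attribute V1): it has attribute W1.
By R16 (it is classified as K, it is in category L): it has marker V.
By R24 (it is pure): it is applied.
By R26 (it meets criterion W): it has attribute U1.
By R27 (it has attribute V1): it carries flag C.
By R29 (it has a polymorphic type, it is a lambda): it carries flag Z.
By R14 (it has marker V): it is rejected.
By R20 (it is applied): it is in category B.
By R21 (it is in category B, it has attribute W1, it carries flag C): it is classified as G.
By R23 (it meets criterion E, it has attribute U1): it has attribute N.
By R28 (it is rejected, it is in state A): it is well-typed.
By R33 (it has attribute N, it is in category L, it carries flag Z): it is classified as M.
By R2 (it is well-typed): it meets criterion C1.
By R12 (it meets criterion C1, it is classified as G): it is in category T.
By R19 (it is classified as M, it is classified as L1): it is generalized.
By R10 (it is generalized): it is a constant expression.
By R30 (it is a constant expression, it is in category T): it has attribute J.
By R22 (it has attribute J): it carries flag P.

Yes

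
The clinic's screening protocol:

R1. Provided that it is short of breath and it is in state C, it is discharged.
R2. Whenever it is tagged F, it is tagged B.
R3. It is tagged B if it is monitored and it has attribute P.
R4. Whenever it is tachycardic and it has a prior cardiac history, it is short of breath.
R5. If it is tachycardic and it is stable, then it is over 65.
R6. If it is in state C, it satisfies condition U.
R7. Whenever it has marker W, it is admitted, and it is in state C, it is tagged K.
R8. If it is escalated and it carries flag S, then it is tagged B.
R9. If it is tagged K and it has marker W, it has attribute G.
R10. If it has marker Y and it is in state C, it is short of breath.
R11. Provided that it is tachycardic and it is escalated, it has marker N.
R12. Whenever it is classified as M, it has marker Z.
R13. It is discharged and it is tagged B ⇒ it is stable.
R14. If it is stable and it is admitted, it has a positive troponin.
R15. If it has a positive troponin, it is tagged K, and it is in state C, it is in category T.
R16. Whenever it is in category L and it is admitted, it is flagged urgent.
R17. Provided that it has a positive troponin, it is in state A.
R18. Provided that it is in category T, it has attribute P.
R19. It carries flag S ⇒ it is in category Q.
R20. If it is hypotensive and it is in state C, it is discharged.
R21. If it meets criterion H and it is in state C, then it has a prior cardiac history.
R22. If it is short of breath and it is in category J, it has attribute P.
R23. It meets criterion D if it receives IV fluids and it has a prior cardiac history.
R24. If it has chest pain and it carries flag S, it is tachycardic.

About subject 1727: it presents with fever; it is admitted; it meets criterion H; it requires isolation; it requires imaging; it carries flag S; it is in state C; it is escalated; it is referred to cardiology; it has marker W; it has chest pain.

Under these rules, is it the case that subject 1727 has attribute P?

Yes

By R7 (it has marker W, it is admitted, it is in state C): it is tagged K.
By R8 (it is escalated, it carries flag S): it is tagged B.
By R21 (it meets criterion H, it is in state C): it has a prior cardiac history.
By R24 (it has chest pain, it carries flag S): it is tachycardic.
By R4 (it is tachycardic, it has a prior cardiac history): it is short of breath.
By R1 (it is short of breath, it is in state C): it is discharged.
By R13 (it is discharged, it is tagged B): it is stable.
By R14 (it is stable, it is admitted): it has a positive troponin.
By R15 (it has a positive troponin, it is tagged K, it is in state C): it is in category T.
By R18 (it is in category T): it has attribute P.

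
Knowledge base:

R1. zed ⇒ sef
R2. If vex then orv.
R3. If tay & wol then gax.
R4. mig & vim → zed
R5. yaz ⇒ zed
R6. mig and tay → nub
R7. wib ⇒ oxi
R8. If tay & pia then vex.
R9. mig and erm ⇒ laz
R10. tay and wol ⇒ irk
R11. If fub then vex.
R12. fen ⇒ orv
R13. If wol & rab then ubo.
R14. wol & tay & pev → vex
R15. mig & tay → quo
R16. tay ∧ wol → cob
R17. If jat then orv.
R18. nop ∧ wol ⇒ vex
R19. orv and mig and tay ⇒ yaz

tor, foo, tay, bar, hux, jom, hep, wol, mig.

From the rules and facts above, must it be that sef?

No

Forward chaining from the given facts derives: gax, nub, irk, quo, cob.
The only rule concluding sef is R1, which needs zed; that is never established.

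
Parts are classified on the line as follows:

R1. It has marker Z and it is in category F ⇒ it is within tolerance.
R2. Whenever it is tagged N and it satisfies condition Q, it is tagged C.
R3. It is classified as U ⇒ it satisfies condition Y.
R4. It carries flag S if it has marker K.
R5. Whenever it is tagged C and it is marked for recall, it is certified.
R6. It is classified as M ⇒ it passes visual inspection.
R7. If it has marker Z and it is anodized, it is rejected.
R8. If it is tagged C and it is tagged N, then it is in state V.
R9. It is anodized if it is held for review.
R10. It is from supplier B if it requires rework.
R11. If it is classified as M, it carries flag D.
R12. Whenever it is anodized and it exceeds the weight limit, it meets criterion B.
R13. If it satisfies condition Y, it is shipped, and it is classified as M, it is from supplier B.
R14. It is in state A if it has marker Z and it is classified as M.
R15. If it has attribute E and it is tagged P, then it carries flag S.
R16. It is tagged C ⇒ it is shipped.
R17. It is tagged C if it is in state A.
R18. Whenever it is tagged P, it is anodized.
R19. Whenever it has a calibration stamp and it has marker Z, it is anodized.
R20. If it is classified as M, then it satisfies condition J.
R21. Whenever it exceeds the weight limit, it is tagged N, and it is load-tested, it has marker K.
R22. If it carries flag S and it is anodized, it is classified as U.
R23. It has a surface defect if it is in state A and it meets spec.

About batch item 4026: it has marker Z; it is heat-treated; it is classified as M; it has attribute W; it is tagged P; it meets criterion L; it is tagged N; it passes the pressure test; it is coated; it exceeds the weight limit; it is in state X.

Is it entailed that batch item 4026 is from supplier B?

Forward chaining from the given facts derives: passes visual inspection, carries flag D, is in state A, is tagged C, is anodized, satisfies condition J, is rejected, is in state V, meets criterion B, is shipped.
Rules concluding "it is from supplier B": R10 needs "it requires rework"; R13 needs "it satisfies condition Y" — none of these are established.

No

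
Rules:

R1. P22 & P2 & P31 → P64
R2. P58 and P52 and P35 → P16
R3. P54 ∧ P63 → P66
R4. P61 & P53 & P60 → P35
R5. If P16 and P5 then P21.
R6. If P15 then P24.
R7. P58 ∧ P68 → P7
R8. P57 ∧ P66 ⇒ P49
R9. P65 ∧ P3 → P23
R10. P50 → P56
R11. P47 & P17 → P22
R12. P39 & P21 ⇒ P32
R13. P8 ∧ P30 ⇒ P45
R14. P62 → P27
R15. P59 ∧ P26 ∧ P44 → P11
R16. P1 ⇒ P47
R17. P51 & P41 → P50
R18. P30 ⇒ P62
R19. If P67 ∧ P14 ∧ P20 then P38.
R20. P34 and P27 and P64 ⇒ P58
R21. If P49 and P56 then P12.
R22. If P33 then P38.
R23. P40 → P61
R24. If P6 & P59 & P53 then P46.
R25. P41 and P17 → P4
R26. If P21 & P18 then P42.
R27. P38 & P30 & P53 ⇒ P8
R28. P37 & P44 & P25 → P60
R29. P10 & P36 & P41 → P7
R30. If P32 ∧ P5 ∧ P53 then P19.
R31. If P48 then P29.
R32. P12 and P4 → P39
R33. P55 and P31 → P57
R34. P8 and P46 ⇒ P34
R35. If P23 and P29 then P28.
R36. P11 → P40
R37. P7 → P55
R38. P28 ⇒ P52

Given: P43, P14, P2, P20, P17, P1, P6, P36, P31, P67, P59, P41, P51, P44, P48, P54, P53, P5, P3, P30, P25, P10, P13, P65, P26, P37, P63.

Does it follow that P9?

Forward chaining from the given facts derives: P66, P23, P11, P47, P50, P62, P38, P46, P4, P8, P60, P7, P29, P34, P28, P40, P55, P52, P56, P22, P45, P27, P61, P57, P64, P35, P49, P58, P12, P39, P16, P21, P32, P19.
No rule has P9 as its conclusion, and it is not among the given facts.

No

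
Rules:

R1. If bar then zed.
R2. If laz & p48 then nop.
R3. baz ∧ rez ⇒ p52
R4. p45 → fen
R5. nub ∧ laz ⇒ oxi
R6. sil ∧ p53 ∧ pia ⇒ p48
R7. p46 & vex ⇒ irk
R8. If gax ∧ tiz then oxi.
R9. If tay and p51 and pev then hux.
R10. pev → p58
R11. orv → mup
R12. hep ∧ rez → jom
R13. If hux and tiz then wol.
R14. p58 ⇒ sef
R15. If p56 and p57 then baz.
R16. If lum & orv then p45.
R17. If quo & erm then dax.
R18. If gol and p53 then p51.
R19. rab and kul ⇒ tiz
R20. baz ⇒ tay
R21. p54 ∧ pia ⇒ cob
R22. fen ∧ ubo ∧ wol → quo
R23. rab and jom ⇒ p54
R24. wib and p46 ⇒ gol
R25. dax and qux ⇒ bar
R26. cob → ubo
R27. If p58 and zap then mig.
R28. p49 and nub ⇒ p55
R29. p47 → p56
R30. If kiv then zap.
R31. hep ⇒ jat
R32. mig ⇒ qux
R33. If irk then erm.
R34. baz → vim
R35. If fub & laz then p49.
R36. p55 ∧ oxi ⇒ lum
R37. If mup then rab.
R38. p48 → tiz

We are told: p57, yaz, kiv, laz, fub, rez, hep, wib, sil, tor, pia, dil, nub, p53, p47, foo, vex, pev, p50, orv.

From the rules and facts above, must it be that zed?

Forward chaining from the given facts derives: oxi, p48, p58, mup, jom, sef, p56, zap, jat, p49, rab, tiz, nop, baz, tay, p54, mig, p55, qux, vim, lum, p52, p45, cob, ubo, fen.
The only rule concluding zed is R1, which needs bar; that is never established.

No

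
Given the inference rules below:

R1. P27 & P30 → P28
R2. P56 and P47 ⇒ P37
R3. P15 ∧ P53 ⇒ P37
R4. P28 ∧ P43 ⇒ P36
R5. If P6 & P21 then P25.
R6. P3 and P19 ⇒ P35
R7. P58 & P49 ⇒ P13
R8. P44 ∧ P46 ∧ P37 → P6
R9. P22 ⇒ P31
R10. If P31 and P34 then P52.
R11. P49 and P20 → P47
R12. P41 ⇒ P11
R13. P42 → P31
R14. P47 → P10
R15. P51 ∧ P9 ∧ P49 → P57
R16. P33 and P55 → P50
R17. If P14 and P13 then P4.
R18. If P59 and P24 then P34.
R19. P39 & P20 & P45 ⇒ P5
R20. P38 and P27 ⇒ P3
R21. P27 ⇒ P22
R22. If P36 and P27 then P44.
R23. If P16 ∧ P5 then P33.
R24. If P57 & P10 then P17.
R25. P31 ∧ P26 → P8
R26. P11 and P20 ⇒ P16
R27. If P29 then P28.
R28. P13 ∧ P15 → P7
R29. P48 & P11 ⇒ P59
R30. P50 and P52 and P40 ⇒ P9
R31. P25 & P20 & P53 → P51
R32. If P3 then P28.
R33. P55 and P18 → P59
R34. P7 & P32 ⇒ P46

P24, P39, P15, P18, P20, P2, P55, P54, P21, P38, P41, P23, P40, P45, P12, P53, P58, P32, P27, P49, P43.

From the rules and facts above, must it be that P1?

No

Forward chaining from the given facts derives: P37, P13, P47, P11, P10, P5, P3, P22, P16, P7, P28, P59, P46, P36, P31, P34, P44, P33, P6, P52, P50, P9, P25, P51, P57, P17.
No rule has P1 as its conclusion, and it is not among the given facts.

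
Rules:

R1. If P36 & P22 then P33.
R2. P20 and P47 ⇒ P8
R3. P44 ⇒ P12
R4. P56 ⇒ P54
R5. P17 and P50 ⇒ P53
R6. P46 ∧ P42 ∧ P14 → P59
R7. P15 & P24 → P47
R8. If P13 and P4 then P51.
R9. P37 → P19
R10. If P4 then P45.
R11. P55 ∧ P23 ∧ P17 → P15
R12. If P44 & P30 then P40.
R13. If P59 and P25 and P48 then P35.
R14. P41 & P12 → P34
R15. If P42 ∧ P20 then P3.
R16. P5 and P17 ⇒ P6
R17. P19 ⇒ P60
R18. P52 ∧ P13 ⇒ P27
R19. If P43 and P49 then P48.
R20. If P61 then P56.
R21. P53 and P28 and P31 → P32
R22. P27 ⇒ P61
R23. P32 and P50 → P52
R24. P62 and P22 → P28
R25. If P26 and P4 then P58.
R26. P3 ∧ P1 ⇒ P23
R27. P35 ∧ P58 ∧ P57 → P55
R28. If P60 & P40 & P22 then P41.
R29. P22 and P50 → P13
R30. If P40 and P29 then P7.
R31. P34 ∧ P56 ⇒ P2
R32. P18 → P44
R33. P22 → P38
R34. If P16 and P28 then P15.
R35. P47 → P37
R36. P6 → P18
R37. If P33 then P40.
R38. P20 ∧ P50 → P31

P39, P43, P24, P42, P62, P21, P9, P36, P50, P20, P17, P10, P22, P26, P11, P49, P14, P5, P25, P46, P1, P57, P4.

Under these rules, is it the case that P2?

Yes

P33  (by R1: P36, P22)
P53  (by R5: P17, P50)
P59  (by R6: P46, P42, P14)
P3  (by R15: P42, P20)
P6  (by R16: P5, P17)
P48  (by R19: P43, P49)
P28  (by R24: P62, P22)
P58  (by R25: P26, P4)
P23  (by R26: P3, P1)
P13  (by R29: P22, P50)
P18  (by R36: P6)
P40  (by R37: P33)
P31  (by R38: P20, P50)
P35  (by R13: P59, P25, P48)
P32  (by R21: P53, P28, P31)
P52  (by R23: P32, P50)
P55  (by R27: P35, P58, P57)
P44  (by R32: P18)
P12  (by R3: P44)
P15  (by R11: P55, P23, P17)
P27  (by R18: P52, P13)
P61  (by R22: P27)
P47  (by R7: P15, P24)
P56  (by R20: P61)
P37  (by R35: P47)
P19  (by R9: P37)
P60  (by R17: P19)
P41  (by R28: P60, P40, P22)
P34  (by R14: P41, P12)
P2  (by R31: P34, P56)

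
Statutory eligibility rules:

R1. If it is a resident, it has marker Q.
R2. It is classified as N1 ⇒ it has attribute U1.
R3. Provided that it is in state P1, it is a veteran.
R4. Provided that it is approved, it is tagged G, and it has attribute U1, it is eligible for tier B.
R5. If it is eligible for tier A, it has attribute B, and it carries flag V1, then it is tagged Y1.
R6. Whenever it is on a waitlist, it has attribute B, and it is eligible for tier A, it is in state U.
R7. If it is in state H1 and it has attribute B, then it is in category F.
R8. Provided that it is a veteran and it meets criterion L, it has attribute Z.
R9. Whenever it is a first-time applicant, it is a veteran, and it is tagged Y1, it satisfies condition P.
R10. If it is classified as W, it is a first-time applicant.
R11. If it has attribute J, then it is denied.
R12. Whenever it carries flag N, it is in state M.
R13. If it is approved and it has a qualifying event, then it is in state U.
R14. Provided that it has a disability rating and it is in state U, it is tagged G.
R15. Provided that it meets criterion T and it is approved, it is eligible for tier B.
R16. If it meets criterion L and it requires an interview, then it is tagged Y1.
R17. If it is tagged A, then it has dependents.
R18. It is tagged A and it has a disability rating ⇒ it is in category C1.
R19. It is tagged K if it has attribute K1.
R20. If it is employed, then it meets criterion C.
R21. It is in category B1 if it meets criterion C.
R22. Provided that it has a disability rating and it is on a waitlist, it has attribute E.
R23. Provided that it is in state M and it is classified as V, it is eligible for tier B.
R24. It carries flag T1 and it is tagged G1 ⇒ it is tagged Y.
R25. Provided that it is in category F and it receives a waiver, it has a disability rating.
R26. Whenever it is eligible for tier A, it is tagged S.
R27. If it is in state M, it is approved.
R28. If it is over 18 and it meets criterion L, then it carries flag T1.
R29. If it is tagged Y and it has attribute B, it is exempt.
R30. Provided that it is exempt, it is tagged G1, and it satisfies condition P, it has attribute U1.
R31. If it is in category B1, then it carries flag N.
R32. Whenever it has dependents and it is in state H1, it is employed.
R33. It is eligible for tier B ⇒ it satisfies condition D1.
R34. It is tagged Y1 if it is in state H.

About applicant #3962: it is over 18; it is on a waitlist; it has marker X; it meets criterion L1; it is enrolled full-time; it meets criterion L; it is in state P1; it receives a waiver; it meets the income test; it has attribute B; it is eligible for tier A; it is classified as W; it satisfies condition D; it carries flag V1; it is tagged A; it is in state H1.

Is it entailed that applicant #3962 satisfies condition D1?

No

Forward chaining from the given facts derives: is a veteran, is tagged Y1, is in state U, is in category F, has attribute Z, is a first-time applicant, has dependents, has a disability rating, is tagged S, carries flag T1, is employed, satisfies condition P, is tagged G, is in category C1, meets criterion C, is in category B1, has attribute E, carries flag N, is in state M, is approved.
The only rule concluding "it satisfies condition D1" is R33, which needs "it is eligible for tier B"; that is never established.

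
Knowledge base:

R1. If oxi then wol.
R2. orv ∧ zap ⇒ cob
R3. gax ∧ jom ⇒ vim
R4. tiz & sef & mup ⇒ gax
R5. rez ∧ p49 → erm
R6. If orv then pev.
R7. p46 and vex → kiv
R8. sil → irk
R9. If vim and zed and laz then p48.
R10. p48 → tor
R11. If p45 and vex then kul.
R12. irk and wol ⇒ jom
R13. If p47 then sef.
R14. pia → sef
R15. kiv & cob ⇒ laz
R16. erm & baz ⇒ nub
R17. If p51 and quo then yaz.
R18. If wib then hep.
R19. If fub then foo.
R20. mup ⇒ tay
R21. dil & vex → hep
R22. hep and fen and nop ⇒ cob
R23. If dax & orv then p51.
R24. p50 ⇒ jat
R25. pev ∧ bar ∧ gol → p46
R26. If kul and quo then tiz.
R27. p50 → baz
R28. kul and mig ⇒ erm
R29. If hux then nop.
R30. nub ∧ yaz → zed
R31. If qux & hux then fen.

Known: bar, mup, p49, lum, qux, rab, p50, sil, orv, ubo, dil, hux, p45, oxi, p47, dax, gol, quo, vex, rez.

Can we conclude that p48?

Yes

wol  (by R1: oxi)
erm  (by R5: rez, p49)
pev  (by R6: orv)
irk  (by R8: sil)
kul  (by R11: p45, vex)
jom  (by R12: irk, wol)
sef  (by R13: p47)
hep  (by R21: dil, vex)
p51  (by R23: dax, orv)
p46  (by R25: pev, bar, gol)
tiz  (by R26: kul, quo)
baz  (by R27: p50)
nop  (by R29: hux)
fen  (by R31: qux, hux)
gax  (by R4: tiz, sef, mup)
kiv  (by R7: p46, vex)
nub  (by R16: erm, baz)
yaz  (by R17: p51, quo)
cob  (by R22: hep, fen, nop)
zed  (by R30: nub, yaz)
vim  (by R3: gax, jom)
laz  (by R15: kiv, cob)
p48  (by R9: vim, zed, laz)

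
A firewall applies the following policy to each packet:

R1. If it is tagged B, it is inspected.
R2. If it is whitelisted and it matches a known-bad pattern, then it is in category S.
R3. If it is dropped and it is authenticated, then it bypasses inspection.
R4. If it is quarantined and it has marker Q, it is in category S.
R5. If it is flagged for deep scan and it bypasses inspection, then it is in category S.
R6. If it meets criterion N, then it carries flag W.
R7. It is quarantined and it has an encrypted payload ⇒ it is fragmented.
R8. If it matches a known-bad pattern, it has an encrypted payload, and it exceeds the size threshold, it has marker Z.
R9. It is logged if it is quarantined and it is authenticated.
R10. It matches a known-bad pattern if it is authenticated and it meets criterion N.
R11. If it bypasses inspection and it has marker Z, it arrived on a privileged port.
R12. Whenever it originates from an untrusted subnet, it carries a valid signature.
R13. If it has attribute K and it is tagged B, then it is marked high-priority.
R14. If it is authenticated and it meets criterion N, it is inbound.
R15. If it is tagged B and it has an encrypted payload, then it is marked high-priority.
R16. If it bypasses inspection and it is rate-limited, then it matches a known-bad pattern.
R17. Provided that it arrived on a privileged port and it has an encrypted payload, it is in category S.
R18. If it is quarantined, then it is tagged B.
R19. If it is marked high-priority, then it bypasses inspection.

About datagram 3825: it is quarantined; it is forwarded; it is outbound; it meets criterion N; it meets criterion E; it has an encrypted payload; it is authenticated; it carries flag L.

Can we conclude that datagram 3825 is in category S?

No

Forward chaining from the given facts derives: carries flag W, is fragmented, is logged, matches a known-bad pattern, is inbound, is tagged B, is inspected, is marked high-priority, bypasses inspection.
Rules concluding "it is in category S": R2 needs "it is whitelisted"; R4 needs "it has marker Q"; R5 needs "it is flagged for deep scan"; R17 needs "it arrived on a privileged port" — none of these are established.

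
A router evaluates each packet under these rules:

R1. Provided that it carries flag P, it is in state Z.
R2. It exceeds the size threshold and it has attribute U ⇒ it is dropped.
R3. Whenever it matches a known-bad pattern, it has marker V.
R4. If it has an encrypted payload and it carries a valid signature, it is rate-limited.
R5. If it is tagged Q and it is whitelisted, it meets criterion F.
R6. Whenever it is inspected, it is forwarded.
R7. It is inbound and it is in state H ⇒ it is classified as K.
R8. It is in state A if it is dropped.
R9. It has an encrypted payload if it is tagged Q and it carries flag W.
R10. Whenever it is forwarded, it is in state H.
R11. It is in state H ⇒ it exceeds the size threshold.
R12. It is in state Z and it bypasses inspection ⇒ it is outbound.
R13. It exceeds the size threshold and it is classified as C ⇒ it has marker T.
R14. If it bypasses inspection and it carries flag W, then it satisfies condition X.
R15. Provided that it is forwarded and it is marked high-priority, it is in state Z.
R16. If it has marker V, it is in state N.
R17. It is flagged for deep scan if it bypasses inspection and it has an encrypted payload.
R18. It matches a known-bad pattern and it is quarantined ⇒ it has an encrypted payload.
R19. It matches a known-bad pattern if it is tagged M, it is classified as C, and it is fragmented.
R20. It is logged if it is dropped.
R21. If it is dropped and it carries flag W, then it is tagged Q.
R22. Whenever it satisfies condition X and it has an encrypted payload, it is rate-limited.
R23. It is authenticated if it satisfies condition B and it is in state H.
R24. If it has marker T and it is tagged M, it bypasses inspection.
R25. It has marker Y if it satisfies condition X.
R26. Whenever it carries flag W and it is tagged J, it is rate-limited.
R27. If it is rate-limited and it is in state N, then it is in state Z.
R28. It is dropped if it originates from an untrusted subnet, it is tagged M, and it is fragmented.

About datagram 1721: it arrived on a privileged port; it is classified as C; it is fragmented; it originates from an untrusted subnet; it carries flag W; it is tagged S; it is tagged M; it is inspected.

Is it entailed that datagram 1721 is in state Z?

By R6 (it is inspected): it is forwarded.
By R10 (it is forwarded): it is in state H.
By R11 (it is in state H): it exceeds the size threshold.
By R13 (it exceeds the size threshold, it is classified as C): it has marker T.
By R19 (it is tagged M, it is classified as C, it is fragmented): it matches a known-bad pattern.
By R24 (it has marker T, it is tagged M): it bypasses inspection.
By R28 (it originates from an untrusted subnet, it is tagged M, it is fragmented): it is dropped.
By R3 (it matches a known-bad pattern): it has marker V.
By R14 (it bypasses inspection, it carries flag W): it satisfies condition X.
By R16 (it has marker V): it is in state N.
By R21 (it is dropped, it carries flag W): it is tagged Q.
By R9 (it is tagged Q, it carries flag W): it has an encrypted payload.
By R22 (it satisfies condition X, it has an encrypted payload): it is rate-limited.
By R27 (it is rate-limited, it is in state N): it is in state Z.

Yes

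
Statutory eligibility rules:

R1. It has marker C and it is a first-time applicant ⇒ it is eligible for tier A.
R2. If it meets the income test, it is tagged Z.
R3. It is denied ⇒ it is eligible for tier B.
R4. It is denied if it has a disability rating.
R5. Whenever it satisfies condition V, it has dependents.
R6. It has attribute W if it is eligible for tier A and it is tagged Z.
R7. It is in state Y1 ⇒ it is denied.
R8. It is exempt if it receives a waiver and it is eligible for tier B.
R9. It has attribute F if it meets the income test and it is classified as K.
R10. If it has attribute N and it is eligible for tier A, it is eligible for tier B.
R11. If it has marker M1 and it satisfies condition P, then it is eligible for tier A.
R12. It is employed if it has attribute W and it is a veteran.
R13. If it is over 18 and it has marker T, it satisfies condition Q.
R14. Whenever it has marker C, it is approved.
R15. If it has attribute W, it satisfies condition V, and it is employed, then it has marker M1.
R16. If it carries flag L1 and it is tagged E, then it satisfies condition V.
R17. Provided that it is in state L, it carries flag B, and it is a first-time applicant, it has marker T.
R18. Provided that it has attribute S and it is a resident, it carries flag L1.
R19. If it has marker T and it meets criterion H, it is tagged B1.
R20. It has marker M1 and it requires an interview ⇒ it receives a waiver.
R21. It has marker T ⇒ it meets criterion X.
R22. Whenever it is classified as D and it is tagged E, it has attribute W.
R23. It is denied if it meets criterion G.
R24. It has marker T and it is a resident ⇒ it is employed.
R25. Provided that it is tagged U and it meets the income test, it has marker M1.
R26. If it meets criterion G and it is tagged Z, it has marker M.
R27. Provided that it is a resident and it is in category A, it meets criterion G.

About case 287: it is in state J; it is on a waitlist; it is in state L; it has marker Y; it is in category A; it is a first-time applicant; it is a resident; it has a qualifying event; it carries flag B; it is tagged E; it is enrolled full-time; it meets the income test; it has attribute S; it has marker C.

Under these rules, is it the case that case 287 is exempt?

Forward chaining from the given facts derives: is eligible for tier A, is tagged Z, has attribute W, is approved, has marker T, carries flag L1, meets criterion X, is employed, meets criterion G, satisfies condition V, is denied, has marker M, is eligible for tier B, has dependents, has marker M1.
The only rule concluding "it is exempt" is R8, which needs "it receives a waiver"; that is never established.

No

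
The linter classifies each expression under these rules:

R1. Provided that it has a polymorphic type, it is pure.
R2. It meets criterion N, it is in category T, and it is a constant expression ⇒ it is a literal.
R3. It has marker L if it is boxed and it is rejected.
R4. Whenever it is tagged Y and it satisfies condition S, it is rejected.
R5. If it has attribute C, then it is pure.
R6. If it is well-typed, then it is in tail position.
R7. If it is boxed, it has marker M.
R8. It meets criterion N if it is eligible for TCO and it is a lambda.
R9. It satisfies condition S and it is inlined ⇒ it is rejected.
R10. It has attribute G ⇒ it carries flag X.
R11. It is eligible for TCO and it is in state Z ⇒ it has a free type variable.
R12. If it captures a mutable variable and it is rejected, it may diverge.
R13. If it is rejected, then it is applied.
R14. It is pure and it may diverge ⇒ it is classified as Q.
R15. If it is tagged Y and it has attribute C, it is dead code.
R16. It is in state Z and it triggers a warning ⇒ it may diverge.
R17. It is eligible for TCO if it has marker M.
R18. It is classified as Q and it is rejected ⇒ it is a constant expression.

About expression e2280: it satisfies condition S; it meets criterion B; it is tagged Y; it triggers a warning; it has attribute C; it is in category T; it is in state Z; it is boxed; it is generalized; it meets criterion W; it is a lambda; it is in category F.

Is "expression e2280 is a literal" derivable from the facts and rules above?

Yes

By R4 (it is tagged Y, it satisfies condition S): it is rejected.
By R5 (it has attribute C): it is pure.
By R7 (it is boxed): it has marker M.
By R16 (it is in state Z, it triggers a warning): it may diverge.
By R17 (it has marker M): it is eligible for TCO.
By R8 (it is eligible for TCO, it is a lambda): it meets criterion N.
By R14 (it is pure, it may diverge): it is classified as Q.
By R18 (it is classified as Q, it is rejected): it is a constant expression.
By R2 (it meets criterion N, it is in category T, it is a constant expression): it is a literal.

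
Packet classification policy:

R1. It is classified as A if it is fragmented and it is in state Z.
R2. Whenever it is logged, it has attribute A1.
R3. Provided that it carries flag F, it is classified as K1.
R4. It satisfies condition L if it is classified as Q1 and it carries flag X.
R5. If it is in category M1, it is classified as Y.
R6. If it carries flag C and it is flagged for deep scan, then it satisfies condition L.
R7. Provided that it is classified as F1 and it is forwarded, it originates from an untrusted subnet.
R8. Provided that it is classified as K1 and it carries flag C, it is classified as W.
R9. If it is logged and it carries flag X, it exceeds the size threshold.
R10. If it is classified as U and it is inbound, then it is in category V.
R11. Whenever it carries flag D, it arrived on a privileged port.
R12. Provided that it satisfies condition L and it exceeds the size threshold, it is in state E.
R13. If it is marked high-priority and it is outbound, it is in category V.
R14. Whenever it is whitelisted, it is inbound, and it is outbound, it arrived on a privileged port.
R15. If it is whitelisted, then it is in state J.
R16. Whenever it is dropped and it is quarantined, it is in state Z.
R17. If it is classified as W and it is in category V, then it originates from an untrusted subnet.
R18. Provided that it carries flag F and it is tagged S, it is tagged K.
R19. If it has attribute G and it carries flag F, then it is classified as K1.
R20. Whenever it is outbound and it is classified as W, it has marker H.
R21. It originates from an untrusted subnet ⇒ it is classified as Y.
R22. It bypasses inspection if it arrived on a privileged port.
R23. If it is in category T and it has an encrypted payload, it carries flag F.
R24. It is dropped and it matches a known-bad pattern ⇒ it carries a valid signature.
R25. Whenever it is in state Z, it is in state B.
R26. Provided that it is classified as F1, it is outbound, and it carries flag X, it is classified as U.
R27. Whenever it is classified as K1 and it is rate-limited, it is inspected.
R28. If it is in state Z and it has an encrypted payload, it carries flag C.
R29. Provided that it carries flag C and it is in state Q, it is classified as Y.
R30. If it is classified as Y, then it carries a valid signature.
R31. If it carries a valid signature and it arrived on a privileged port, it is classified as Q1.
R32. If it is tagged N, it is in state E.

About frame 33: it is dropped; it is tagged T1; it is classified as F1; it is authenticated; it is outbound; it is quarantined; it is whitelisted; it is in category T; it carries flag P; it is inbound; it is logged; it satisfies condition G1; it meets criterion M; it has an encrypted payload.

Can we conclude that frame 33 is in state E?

Forward chaining from the given facts derives: has attribute A1, arrived on a privileged port, is in state J, is in state Z, bypasses inspection, carries flag F, is in state B, carries flag C, is classified as K1, is classified as W, has marker H.
Rules concluding "it is in state E": R12 needs "it satisfies condition L"; R32 needs "it is tagged N" — none of these are established.

No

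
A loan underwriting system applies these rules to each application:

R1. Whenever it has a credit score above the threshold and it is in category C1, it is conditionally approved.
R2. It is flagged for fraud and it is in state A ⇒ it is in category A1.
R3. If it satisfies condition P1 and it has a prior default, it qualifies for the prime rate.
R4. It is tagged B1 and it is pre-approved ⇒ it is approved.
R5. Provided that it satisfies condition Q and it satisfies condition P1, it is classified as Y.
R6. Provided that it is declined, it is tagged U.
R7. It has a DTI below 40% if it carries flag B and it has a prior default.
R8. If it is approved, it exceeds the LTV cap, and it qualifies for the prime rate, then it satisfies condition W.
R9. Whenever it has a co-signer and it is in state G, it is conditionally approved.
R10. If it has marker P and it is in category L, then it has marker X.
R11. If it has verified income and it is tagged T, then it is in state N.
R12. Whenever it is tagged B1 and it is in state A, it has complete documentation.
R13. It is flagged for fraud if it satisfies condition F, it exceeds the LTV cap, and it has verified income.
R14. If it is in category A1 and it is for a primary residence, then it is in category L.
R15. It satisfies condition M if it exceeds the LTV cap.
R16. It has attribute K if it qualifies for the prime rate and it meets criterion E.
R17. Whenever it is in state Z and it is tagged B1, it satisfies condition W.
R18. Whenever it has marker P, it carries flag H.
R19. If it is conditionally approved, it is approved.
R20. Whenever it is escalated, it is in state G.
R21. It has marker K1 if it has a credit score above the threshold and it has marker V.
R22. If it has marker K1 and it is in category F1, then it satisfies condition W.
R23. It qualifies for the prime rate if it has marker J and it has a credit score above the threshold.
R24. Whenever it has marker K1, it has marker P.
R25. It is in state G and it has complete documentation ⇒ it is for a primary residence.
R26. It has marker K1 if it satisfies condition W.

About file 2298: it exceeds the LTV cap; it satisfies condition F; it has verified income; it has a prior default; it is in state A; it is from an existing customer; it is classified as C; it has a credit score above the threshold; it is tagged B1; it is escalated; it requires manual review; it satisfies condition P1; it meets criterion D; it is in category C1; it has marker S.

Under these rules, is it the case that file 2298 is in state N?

No

Forward chaining from the given facts derives: is conditionally approved, qualifies for the prime rate, has complete documentation, is flagged for fraud, satisfies condition M, is approved, is in state G, is for a primary residence, is in category A1, satisfies condition W, is in category L, has marker K1, has marker P, has marker X, carries flag H.
The only rule concluding "it is in state N" is R11, which needs "it is tagged T"; that is never established.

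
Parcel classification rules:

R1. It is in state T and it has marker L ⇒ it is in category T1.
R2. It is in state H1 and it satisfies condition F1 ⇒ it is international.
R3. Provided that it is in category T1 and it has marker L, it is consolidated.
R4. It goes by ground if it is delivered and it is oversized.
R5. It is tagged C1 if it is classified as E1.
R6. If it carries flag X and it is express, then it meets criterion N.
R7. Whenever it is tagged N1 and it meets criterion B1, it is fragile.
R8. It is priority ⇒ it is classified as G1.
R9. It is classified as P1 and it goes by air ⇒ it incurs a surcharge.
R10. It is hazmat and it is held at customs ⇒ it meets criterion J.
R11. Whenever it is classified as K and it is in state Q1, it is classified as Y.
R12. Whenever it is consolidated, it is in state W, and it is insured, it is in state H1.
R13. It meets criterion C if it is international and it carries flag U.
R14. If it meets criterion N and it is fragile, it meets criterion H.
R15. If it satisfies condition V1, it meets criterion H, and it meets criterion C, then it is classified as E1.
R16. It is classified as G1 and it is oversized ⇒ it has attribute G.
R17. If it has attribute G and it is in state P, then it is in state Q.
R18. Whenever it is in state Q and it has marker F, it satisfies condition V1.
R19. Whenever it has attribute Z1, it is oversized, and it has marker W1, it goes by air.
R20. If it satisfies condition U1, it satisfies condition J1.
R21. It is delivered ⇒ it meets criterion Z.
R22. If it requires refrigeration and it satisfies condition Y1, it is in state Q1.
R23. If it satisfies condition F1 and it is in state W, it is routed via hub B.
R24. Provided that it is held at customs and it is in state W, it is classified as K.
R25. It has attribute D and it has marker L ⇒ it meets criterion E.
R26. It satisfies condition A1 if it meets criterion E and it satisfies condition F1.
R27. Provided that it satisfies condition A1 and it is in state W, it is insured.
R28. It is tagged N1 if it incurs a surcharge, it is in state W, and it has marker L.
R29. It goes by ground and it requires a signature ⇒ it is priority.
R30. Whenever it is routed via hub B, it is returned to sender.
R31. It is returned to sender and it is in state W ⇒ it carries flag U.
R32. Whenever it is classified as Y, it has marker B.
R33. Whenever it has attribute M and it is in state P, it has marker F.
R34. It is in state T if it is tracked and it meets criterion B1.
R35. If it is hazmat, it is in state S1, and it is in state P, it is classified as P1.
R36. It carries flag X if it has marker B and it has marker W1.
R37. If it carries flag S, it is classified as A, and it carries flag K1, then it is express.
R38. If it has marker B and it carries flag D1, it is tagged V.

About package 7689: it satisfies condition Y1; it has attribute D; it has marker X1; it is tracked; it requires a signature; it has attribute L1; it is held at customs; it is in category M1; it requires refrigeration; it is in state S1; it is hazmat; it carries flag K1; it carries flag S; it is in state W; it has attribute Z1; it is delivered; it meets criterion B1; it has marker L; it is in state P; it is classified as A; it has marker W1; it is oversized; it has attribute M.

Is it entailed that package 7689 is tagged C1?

No

Forward chaining from the given facts derives: goes by ground, meets criterion J, goes by air, meets criterion Z, is in state Q1, is classified as K, meets criterion E, is priority, has marker F, is in state T, is classified as P1, is express, is in category T1, is consolidated, is classified as G1, incurs a surcharge, is classified as Y, has attribute G, is in state Q, satisfies condition V1, is tagged N1, has marker B, carries flag X, meets criterion N, is fragile, meets criterion H.
The only rule concluding "it is tagged C1" is R5, which needs "it is classified as E1"; that is never established.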